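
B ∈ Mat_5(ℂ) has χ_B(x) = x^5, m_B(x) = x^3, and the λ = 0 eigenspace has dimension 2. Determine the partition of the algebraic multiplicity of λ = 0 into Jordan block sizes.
Block sizes for λ = 0: [3, 2]

Step 1 — from the characteristic polynomial, algebraic multiplicity of λ = 0 is 5. From dim ker(B − (0)·I) = 2, there are exactly 2 Jordan blocks for λ = 0.
Step 2 — from the minimal polynomial, the factor (x − 0)^3 tells us the largest block for λ = 0 has size 3.
Step 3 — with total size 5, 2 blocks, and largest block 3, the block sizes (in nonincreasing order) are [3, 2].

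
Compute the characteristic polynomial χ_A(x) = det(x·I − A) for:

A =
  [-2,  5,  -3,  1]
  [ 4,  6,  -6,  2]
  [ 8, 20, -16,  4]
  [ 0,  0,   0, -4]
x^4 + 16*x^3 + 96*x^2 + 256*x + 256

Expanding det(x·I − A) (e.g. by cofactor expansion or by noting that A is similar to its Jordan form J, which has the same characteristic polynomial as A) gives
  χ_A(x) = x^4 + 16*x^3 + 96*x^2 + 256*x + 256
which factors as (x + 4)^4. The eigenvalues (with algebraic multiplicities) are λ = -4 with multiplicity 4.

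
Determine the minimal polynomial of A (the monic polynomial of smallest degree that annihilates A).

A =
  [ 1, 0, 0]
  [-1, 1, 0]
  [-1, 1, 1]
x^3 - 3*x^2 + 3*x - 1

The characteristic polynomial is χ_A(x) = (x - 1)^3, so the eigenvalues are known. The minimal polynomial is
  m_A(x) = Π_λ (x − λ)^{k_λ}
where k_λ is the size of the *largest* Jordan block for λ (equivalently, the smallest k with (A − λI)^k v = 0 for every generalised eigenvector v of λ).

  λ = 1: largest Jordan block has size 3, contributing (x − 1)^3

So m_A(x) = (x - 1)^3 = x^3 - 3*x^2 + 3*x - 1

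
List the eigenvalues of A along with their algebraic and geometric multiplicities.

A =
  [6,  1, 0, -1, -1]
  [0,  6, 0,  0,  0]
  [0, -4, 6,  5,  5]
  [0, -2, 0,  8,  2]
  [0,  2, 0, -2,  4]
λ = 6: alg = 5, geom = 3

Step 1 — factor the characteristic polynomial to read off the algebraic multiplicities:
  χ_A(x) = (x - 6)^5

Step 2 — compute geometric multiplicities via the rank-nullity identity g(λ) = n − rank(A − λI):
  rank(A − (6)·I) = 2, so dim ker(A − (6)·I) = n − 2 = 3

Summary:
  λ = 6: algebraic multiplicity = 5, geometric multiplicity = 3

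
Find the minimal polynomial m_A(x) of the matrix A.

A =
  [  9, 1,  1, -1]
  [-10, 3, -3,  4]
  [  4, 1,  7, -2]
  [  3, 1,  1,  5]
x^2 - 12*x + 36

The characteristic polynomial is χ_A(x) = (x - 6)^4, so the eigenvalues are known. The minimal polynomial is
  m_A(x) = Π_λ (x − λ)^{k_λ}
where k_λ is the size of the *largest* Jordan block for λ (equivalently, the smallest k with (A − λI)^k v = 0 for every generalised eigenvector v of λ).

  λ = 6: largest Jordan block has size 2, contributing (x − 6)^2

So m_A(x) = (x - 6)^2 = x^2 - 12*x + 36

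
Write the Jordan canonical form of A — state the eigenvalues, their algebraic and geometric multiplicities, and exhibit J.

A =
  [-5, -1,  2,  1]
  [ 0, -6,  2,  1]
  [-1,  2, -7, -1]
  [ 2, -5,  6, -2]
J_2(-5) ⊕ J_2(-5)

The characteristic polynomial is
  det(x·I − A) = x^4 + 20*x^3 + 150*x^2 + 500*x + 625 = (x + 5)^4

Eigenvalues and multiplicities (the geometric multiplicity of λ is n − rank(A − λI), which equals the number of Jordan blocks for λ):
  λ = -5: algebraic multiplicity = 4, geometric multiplicity = 2

Determining the block sizes for each eigenvalue:
  λ = -5: with am = 4 and gm = 2, the partition is not yet determined (e.g. several partitions of 4 into 2 parts exist). Let N = A − (-5)·I. Computing rank(N^1) = 2, rank(N^2) = 0; the number of blocks of size ≥ j is rank(N^{j−1}) − rank(N^j), giving [2, 2]. So we have 2 block(s) of size 2 → block sizes [2, 2]

Assembling the blocks gives a Jordan form
J =
  [-5,  1,  0,  0]
  [ 0, -5,  0,  0]
  [ 0,  0, -5,  1]
  [ 0,  0,  0, -5]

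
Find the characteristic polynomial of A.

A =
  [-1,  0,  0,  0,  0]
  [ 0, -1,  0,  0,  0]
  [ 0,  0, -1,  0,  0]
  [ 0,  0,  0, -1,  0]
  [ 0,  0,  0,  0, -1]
x^5 + 5*x^4 + 10*x^3 + 10*x^2 + 5*x + 1

Expanding det(x·I − A) (e.g. by cofactor expansion or by noting that A is similar to its Jordan form J, which has the same characteristic polynomial as A) gives
  χ_A(x) = x^5 + 5*x^4 + 10*x^3 + 10*x^2 + 5*x + 1
which factors as (x + 1)^5. The eigenvalues (with algebraic multiplicities) are λ = -1 with multiplicity 5.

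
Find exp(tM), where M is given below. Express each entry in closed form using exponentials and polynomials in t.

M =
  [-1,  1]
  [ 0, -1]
e^{tM} =
  [exp(-t), t*exp(-t)]
  [0, exp(-t)]

Strategy: write M = P · J · P⁻¹ where J is a Jordan canonical form, so e^{tM} = P · e^{tJ} · P⁻¹, and e^{tJ} can be computed block-by-block.

M has Jordan form
J =
  [-1,  1]
  [ 0, -1]
(up to reordering of blocks).

Per-block formulas:
  For a 2×2 Jordan block J_2(-1): exp(t · J_2(-1)) = e^(-1t)·(I + t·N), where N is the 2×2 nilpotent shift.

After assembling e^{tJ} and conjugating by P, we get:

e^{tM} =
  [exp(-t), t*exp(-t)]
  [0, exp(-t)]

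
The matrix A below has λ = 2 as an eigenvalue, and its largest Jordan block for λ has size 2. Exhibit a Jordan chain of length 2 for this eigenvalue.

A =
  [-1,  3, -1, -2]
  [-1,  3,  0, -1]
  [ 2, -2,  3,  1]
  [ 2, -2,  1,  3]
A Jordan chain for λ = 2 of length 2:
v_1 = (-3, -1, 2, 2)ᵀ
v_2 = (1, 0, 0, 0)ᵀ

Let N = A − (2)·I. We want v_2 with N^2 v_2 = 0 but N^1 v_2 ≠ 0; then v_{j-1} := N · v_j for j = 2, …, 2.

Pick v_2 = (1, 0, 0, 0)ᵀ.
Then v_1 = N · v_2 = (-3, -1, 2, 2)ᵀ.

Sanity check: (A − (2)·I) v_1 = (0, 0, 0, 0)ᵀ = 0. ✓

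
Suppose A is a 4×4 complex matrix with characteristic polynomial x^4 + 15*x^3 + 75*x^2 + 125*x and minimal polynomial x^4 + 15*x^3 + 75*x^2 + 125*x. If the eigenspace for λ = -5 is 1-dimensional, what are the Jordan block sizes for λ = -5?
Block sizes for λ = -5: [3]

Step 1 — from the characteristic polynomial, algebraic multiplicity of λ = -5 is 3. From dim ker(A − (-5)·I) = 1, there are exactly 1 Jordan blocks for λ = -5.
Step 2 — from the minimal polynomial, the factor (x + 5)^3 tells us the largest block for λ = -5 has size 3.
Step 3 — with total size 3, 1 blocks, and largest block 3, the block sizes (in nonincreasing order) are [3].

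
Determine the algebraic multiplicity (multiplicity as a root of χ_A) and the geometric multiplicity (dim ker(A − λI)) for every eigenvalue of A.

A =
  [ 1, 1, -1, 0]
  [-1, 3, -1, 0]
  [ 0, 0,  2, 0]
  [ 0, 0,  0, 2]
λ = 2: alg = 4, geom = 3

Step 1 — factor the characteristic polynomial to read off the algebraic multiplicities:
  χ_A(x) = (x - 2)^4

Step 2 — compute geometric multiplicities via the rank-nullity identity g(λ) = n − rank(A − λI):
  rank(A − (2)·I) = 1, so dim ker(A − (2)·I) = n − 1 = 3

Summary:
  λ = 2: algebraic multiplicity = 4, geometric multiplicity = 3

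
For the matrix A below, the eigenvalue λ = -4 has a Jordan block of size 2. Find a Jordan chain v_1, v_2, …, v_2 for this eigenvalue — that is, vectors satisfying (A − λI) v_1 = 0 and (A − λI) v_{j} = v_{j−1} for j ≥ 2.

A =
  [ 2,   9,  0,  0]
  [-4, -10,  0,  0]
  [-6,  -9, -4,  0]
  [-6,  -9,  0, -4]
A Jordan chain for λ = -4 of length 2:
v_1 = (6, -4, -6, -6)ᵀ
v_2 = (1, 0, 0, 0)ᵀ

Let N = A − (-4)·I. We want v_2 with N^2 v_2 = 0 but N^1 v_2 ≠ 0; then v_{j-1} := N · v_j for j = 2, …, 2.

Pick v_2 = (1, 0, 0, 0)ᵀ.
Then v_1 = N · v_2 = (6, -4, -6, -6)ᵀ.

Sanity check: (A − (-4)·I) v_1 = (0, 0, 0, 0)ᵀ = 0. ✓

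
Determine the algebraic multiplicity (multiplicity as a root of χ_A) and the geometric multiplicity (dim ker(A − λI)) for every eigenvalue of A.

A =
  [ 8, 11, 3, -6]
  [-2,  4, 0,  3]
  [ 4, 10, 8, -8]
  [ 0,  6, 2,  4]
λ = 6: alg = 4, geom = 2

Step 1 — factor the characteristic polynomial to read off the algebraic multiplicities:
  χ_A(x) = (x - 6)^4

Step 2 — compute geometric multiplicities via the rank-nullity identity g(λ) = n − rank(A − λI):
  rank(A − (6)·I) = 2, so dim ker(A − (6)·I) = n − 2 = 2

Summary:
  λ = 6: algebraic multiplicity = 4, geometric multiplicity = 2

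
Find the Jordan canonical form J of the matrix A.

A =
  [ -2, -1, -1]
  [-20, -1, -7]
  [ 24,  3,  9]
J_2(0) ⊕ J_1(6)

The characteristic polynomial is
  det(x·I − A) = x^3 - 6*x^2 = x^2*(x - 6)

Eigenvalues and multiplicities (the geometric multiplicity of λ is n − rank(A − λI), which equals the number of Jordan blocks for λ):
  λ = 0: algebraic multiplicity = 2, geometric multiplicity = 1
  λ = 6: algebraic multiplicity = 1, geometric multiplicity = 1

Determining the block sizes for each eigenvalue:
  λ = 0: one block (gm = 1), so the single block has size am = 2 → block sizes [2]
  λ = 6: one block (gm = 1), so the single block has size am = 1 → block sizes [1]

Assembling the blocks gives a Jordan form
J =
  [0, 1, 0]
  [0, 0, 0]
  [0, 0, 6]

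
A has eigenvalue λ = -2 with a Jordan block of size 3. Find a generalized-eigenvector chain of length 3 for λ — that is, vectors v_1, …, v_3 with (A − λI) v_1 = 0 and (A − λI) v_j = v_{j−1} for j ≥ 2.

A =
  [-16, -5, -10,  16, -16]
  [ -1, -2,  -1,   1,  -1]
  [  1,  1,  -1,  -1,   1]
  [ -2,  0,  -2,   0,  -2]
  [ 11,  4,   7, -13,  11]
A Jordan chain for λ = -2 of length 3:
v_1 = (3, 0, -1, 0, -2)ᵀ
v_2 = (11, -1, -4, -2, -9)ᵀ
v_3 = (1, -5, 0, 0, 0)ᵀ

Let N = A − (-2)·I. We want v_3 with N^3 v_3 = 0 but N^2 v_3 ≠ 0; then v_{j-1} := N · v_j for j = 3, …, 2.

Pick v_3 = (1, -5, 0, 0, 0)ᵀ.
Then v_2 = N · v_3 = (11, -1, -4, -2, -9)ᵀ.
Then v_1 = N · v_2 = (3, 0, -1, 0, -2)ᵀ.

Sanity check: (A − (-2)·I) v_1 = (0, 0, 0, 0, 0)ᵀ = 0. ✓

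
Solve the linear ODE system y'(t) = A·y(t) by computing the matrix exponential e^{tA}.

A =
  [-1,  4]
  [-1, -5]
e^{tA} =
  [2*t*exp(-3*t) + exp(-3*t), 4*t*exp(-3*t)]
  [-t*exp(-3*t), -2*t*exp(-3*t) + exp(-3*t)]

Strategy: write A = P · J · P⁻¹ where J is a Jordan canonical form, so e^{tA} = P · e^{tJ} · P⁻¹, and e^{tJ} can be computed block-by-block.

A has Jordan form
J =
  [-3,  1]
  [ 0, -3]
(up to reordering of blocks).

Per-block formulas:
  For a 2×2 Jordan block J_2(-3): exp(t · J_2(-3)) = e^(-3t)·(I + t·N), where N is the 2×2 nilpotent shift.

After assembling e^{tJ} and conjugating by P, we get:

e^{tA} =
  [2*t*exp(-3*t) + exp(-3*t), 4*t*exp(-3*t)]
  [-t*exp(-3*t), -2*t*exp(-3*t) + exp(-3*t)]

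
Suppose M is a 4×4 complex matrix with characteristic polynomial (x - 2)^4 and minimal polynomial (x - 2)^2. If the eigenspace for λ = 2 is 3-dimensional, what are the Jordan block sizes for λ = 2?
Block sizes for λ = 2: [2, 1, 1]

Step 1 — from the characteristic polynomial, algebraic multiplicity of λ = 2 is 4. From dim ker(M − (2)·I) = 3, there are exactly 3 Jordan blocks for λ = 2.
Step 2 — from the minimal polynomial, the factor (x − 2)^2 tells us the largest block for λ = 2 has size 2.
Step 3 — with total size 4, 3 blocks, and largest block 2, the block sizes (in nonincreasing order) are [2, 1, 1].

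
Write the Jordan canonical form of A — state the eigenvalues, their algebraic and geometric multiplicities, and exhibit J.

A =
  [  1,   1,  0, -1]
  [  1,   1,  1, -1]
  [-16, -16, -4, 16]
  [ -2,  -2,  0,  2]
J_3(0) ⊕ J_1(0)

The characteristic polynomial is
  det(x·I − A) = x^4

Eigenvalues and multiplicities (the geometric multiplicity of λ is n − rank(A − λI), which equals the number of Jordan blocks for λ):
  λ = 0: algebraic multiplicity = 4, geometric multiplicity = 2

Determining the block sizes for each eigenvalue:
  λ = 0: with am = 4 and gm = 2, the partition is not yet determined (e.g. several partitions of 4 into 2 parts exist). Let N = A − (0)·I. Computing rank(N^1) = 2, rank(N^2) = 1, rank(N^3) = 0; the number of blocks of size ≥ j is rank(N^{j−1}) − rank(N^j), giving [2, 1, 1]. So we have 1 block(s) of size 3, 1 block(s) of size 1 → block sizes [3, 1]

Assembling the blocks gives a Jordan form
J =
  [0, 1, 0, 0]
  [0, 0, 1, 0]
  [0, 0, 0, 0]
  [0, 0, 0, 0]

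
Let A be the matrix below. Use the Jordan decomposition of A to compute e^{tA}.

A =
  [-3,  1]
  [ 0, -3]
e^{tA} =
  [exp(-3*t), t*exp(-3*t)]
  [0, exp(-3*t)]

Strategy: write A = P · J · P⁻¹ where J is a Jordan canonical form, so e^{tA} = P · e^{tJ} · P⁻¹, and e^{tJ} can be computed block-by-block.

A has Jordan form
J =
  [-3,  1]
  [ 0, -3]
(up to reordering of blocks).

Per-block formulas:
  For a 2×2 Jordan block J_2(-3): exp(t · J_2(-3)) = e^(-3t)·(I + t·N), where N is the 2×2 nilpotent shift.

After assembling e^{tJ} and conjugating by P, we get:

e^{tA} =
  [exp(-3*t), t*exp(-3*t)]
  [0, exp(-3*t)]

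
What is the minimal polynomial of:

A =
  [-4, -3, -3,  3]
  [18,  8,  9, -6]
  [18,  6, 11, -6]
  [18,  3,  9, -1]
x^2 - 7*x + 10

The characteristic polynomial is χ_A(x) = (x - 5)^2*(x - 2)^2, so the eigenvalues are known. The minimal polynomial is
  m_A(x) = Π_λ (x − λ)^{k_λ}
where k_λ is the size of the *largest* Jordan block for λ (equivalently, the smallest k with (A − λI)^k v = 0 for every generalised eigenvector v of λ).

  λ = 2: largest Jordan block has size 1, contributing (x − 2)
  λ = 5: largest Jordan block has size 1, contributing (x − 5)

So m_A(x) = (x - 5)*(x - 2) = x^2 - 7*x + 10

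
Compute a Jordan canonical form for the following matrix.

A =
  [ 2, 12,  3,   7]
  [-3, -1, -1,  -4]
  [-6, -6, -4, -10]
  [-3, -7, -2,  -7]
J_1(-4) ⊕ J_3(-2)

The characteristic polynomial is
  det(x·I − A) = x^4 + 10*x^3 + 36*x^2 + 56*x + 32 = (x + 2)^3*(x + 4)

Eigenvalues and multiplicities (the geometric multiplicity of λ is n − rank(A − λI), which equals the number of Jordan blocks for λ):
  λ = -4: algebraic multiplicity = 1, geometric multiplicity = 1
  λ = -2: algebraic multiplicity = 3, geometric multiplicity = 1

Determining the block sizes for each eigenvalue:
  λ = -4: one block (gm = 1), so the single block has size am = 1 → block sizes [1]
  λ = -2: one block (gm = 1), so the single block has size am = 3 → block sizes [3]

Assembling the blocks gives a Jordan form
J =
  [-4,  0,  0,  0]
  [ 0, -2,  1,  0]
  [ 0,  0, -2,  1]
  [ 0,  0,  0, -2]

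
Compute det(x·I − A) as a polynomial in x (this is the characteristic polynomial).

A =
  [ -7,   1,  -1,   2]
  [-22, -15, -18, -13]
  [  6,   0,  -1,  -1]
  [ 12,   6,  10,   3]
x^4 + 20*x^3 + 150*x^2 + 500*x + 625

Expanding det(x·I − A) (e.g. by cofactor expansion or by noting that A is similar to its Jordan form J, which has the same characteristic polynomial as A) gives
  χ_A(x) = x^4 + 20*x^3 + 150*x^2 + 500*x + 625
which factors as (x + 5)^4. The eigenvalues (with algebraic multiplicities) are λ = -5 with multiplicity 4.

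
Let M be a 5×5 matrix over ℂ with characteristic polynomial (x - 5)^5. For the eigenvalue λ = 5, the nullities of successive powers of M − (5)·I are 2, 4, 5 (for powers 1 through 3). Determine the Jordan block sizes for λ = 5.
Block sizes for λ = 5: [3, 2]

From the dimensions of kernels of powers, the number of Jordan blocks of size at least j is d_j − d_{j−1} where d_j = dim ker(N^j) (with d_0 = 0). Computing the differences gives [2, 2, 1].
The number of blocks of size exactly k is (#blocks of size ≥ k) − (#blocks of size ≥ k + 1), so the partition is: 1 block(s) of size 2, 1 block(s) of size 3.
In nonincreasing order the block sizes are [3, 2].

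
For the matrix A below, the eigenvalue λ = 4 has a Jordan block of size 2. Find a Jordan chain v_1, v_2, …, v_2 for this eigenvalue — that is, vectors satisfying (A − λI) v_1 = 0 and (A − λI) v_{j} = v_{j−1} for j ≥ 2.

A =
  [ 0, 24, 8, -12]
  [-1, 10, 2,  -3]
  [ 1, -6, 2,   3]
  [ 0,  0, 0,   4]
A Jordan chain for λ = 4 of length 2:
v_1 = (-4, -1, 1, 0)ᵀ
v_2 = (1, 0, 0, 0)ᵀ

Let N = A − (4)·I. We want v_2 with N^2 v_2 = 0 but N^1 v_2 ≠ 0; then v_{j-1} := N · v_j for j = 2, …, 2.

Pick v_2 = (1, 0, 0, 0)ᵀ.
Then v_1 = N · v_2 = (-4, -1, 1, 0)ᵀ.

Sanity check: (A − (4)·I) v_1 = (0, 0, 0, 0)ᵀ = 0. ✓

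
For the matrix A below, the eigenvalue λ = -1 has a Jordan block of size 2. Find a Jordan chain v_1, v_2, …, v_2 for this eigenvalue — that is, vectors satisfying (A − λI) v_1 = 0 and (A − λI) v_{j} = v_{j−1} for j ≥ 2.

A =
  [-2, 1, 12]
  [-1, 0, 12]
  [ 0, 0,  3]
A Jordan chain for λ = -1 of length 2:
v_1 = (-1, -1, 0)ᵀ
v_2 = (1, 0, 0)ᵀ

Let N = A − (-1)·I. We want v_2 with N^2 v_2 = 0 but N^1 v_2 ≠ 0; then v_{j-1} := N · v_j for j = 2, …, 2.

Pick v_2 = (1, 0, 0)ᵀ.
Then v_1 = N · v_2 = (-1, -1, 0)ᵀ.

Sanity check: (A − (-1)·I) v_1 = (0, 0, 0)ᵀ = 0. ✓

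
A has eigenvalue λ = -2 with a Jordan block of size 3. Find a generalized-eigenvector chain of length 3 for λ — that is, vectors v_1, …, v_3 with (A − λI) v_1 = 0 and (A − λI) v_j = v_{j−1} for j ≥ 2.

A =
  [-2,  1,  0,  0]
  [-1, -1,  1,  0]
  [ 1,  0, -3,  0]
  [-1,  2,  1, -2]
A Jordan chain for λ = -2 of length 3:
v_1 = (-1, 0, -1, -1)ᵀ
v_2 = (0, -1, 1, -1)ᵀ
v_3 = (1, 0, 0, 0)ᵀ

Let N = A − (-2)·I. We want v_3 with N^3 v_3 = 0 but N^2 v_3 ≠ 0; then v_{j-1} := N · v_j for j = 3, …, 2.

Pick v_3 = (1, 0, 0, 0)ᵀ.
Then v_2 = N · v_3 = (0, -1, 1, -1)ᵀ.
Then v_1 = N · v_2 = (-1, 0, -1, -1)ᵀ.

Sanity check: (A − (-2)·I) v_1 = (0, 0, 0, 0)ᵀ = 0. ✓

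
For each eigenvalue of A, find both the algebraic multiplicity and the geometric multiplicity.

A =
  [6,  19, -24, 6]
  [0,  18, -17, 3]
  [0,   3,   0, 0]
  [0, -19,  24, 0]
λ = 6: alg = 4, geom = 2

Step 1 — factor the characteristic polynomial to read off the algebraic multiplicities:
  χ_A(x) = (x - 6)^4

Step 2 — compute geometric multiplicities via the rank-nullity identity g(λ) = n − rank(A − λI):
  rank(A − (6)·I) = 2, so dim ker(A − (6)·I) = n − 2 = 2

Summary:
  λ = 6: algebraic multiplicity = 4, geometric multiplicity = 2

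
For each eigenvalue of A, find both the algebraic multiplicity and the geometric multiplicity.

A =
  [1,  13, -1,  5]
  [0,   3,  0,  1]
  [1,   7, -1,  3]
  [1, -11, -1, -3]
λ = 0: alg = 4, geom = 2

Step 1 — factor the characteristic polynomial to read off the algebraic multiplicities:
  χ_A(x) = x^4

Step 2 — compute geometric multiplicities via the rank-nullity identity g(λ) = n − rank(A − λI):
  rank(A − (0)·I) = 2, so dim ker(A − (0)·I) = n − 2 = 2

Summary:
  λ = 0: algebraic multiplicity = 4, geometric multiplicity = 2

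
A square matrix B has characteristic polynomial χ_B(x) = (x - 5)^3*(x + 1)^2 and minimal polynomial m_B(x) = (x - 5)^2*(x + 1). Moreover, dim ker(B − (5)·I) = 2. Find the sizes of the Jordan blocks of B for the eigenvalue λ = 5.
Block sizes for λ = 5: [2, 1]

Step 1 — from the characteristic polynomial, algebraic multiplicity of λ = 5 is 3. From dim ker(B − (5)·I) = 2, there are exactly 2 Jordan blocks for λ = 5.
Step 2 — from the minimal polynomial, the factor (x − 5)^2 tells us the largest block for λ = 5 has size 2.
Step 3 — with total size 3, 2 blocks, and largest block 2, the block sizes (in nonincreasing order) are [2, 1].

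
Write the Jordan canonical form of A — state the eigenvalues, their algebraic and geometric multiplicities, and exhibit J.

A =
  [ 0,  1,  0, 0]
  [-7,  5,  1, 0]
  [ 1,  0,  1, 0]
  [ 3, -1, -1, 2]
J_3(2) ⊕ J_1(2)

The characteristic polynomial is
  det(x·I − A) = x^4 - 8*x^3 + 24*x^2 - 32*x + 16 = (x - 2)^4

Eigenvalues and multiplicities (the geometric multiplicity of λ is n − rank(A − λI), which equals the number of Jordan blocks for λ):
  λ = 2: algebraic multiplicity = 4, geometric multiplicity = 2

Determining the block sizes for each eigenvalue:
  λ = 2: with am = 4 and gm = 2, the partition is not yet determined (e.g. several partitions of 4 into 2 parts exist). Let N = A − (2)·I. Computing rank(N^1) = 2, rank(N^2) = 1, rank(N^3) = 0; the number of blocks of size ≥ j is rank(N^{j−1}) − rank(N^j), giving [2, 1, 1]. So we have 1 block(s) of size 3, 1 block(s) of size 1 → block sizes [3, 1]

Assembling the blocks gives a Jordan form
J =
  [2, 1, 0, 0]
  [0, 2, 1, 0]
  [0, 0, 2, 0]
  [0, 0, 0, 2]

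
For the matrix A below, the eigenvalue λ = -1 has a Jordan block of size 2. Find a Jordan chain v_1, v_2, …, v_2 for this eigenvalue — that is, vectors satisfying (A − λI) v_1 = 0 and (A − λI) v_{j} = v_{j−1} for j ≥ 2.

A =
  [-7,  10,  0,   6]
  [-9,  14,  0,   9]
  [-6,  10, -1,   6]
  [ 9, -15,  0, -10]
A Jordan chain for λ = -1 of length 2:
v_1 = (-6, -9, -6, 9)ᵀ
v_2 = (1, 0, 0, 0)ᵀ

Let N = A − (-1)·I. We want v_2 with N^2 v_2 = 0 but N^1 v_2 ≠ 0; then v_{j-1} := N · v_j for j = 2, …, 2.

Pick v_2 = (1, 0, 0, 0)ᵀ.
Then v_1 = N · v_2 = (-6, -9, -6, 9)ᵀ.

Sanity check: (A − (-1)·I) v_1 = (0, 0, 0, 0)ᵀ = 0. ✓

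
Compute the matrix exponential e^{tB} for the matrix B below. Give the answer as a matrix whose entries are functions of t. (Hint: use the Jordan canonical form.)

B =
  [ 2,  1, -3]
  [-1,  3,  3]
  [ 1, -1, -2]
e^{tB} =
  [-3*t^2*exp(t)/2 + t*exp(t) + exp(t), 3*t^2*exp(t) + t*exp(t), 9*t^2*exp(t)/2 - 3*t*exp(t)]
  [-t*exp(t), 2*t*exp(t) + exp(t), 3*t*exp(t)]
  [-t^2*exp(t)/2 + t*exp(t), t^2*exp(t) - t*exp(t), 3*t^2*exp(t)/2 - 3*t*exp(t) + exp(t)]

Strategy: write B = P · J · P⁻¹ where J is a Jordan canonical form, so e^{tB} = P · e^{tJ} · P⁻¹, and e^{tJ} can be computed block-by-block.

B has Jordan form
J =
  [1, 1, 0]
  [0, 1, 1]
  [0, 0, 1]
(up to reordering of blocks).

Per-block formulas:
  For a 3×3 Jordan block J_3(1): exp(t · J_3(1)) = e^(1t)·(I + t·N + (t^2/2)·N^2), where N is the 3×3 nilpotent shift.

After assembling e^{tJ} and conjugating by P, we get:

e^{tB} =
  [-3*t^2*exp(t)/2 + t*exp(t) + exp(t), 3*t^2*exp(t) + t*exp(t), 9*t^2*exp(t)/2 - 3*t*exp(t)]
  [-t*exp(t), 2*t*exp(t) + exp(t), 3*t*exp(t)]
  [-t^2*exp(t)/2 + t*exp(t), t^2*exp(t) - t*exp(t), 3*t^2*exp(t)/2 - 3*t*exp(t) + exp(t)]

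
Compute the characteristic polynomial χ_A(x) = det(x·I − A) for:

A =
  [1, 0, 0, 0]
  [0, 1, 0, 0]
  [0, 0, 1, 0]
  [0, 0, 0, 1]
x^4 - 4*x^3 + 6*x^2 - 4*x + 1

Expanding det(x·I − A) (e.g. by cofactor expansion or by noting that A is similar to its Jordan form J, which has the same characteristic polynomial as A) gives
  χ_A(x) = x^4 - 4*x^3 + 6*x^2 - 4*x + 1
which factors as (x - 1)^4. The eigenvalues (with algebraic multiplicities) are λ = 1 with multiplicity 4.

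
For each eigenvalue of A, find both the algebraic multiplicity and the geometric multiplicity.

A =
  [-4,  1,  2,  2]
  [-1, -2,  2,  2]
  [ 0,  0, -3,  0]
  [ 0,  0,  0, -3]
λ = -3: alg = 4, geom = 3

Step 1 — factor the characteristic polynomial to read off the algebraic multiplicities:
  χ_A(x) = (x + 3)^4

Step 2 — compute geometric multiplicities via the rank-nullity identity g(λ) = n − rank(A − λI):
  rank(A − (-3)·I) = 1, so dim ker(A − (-3)·I) = n − 1 = 3

Summary:
  λ = -3: algebraic multiplicity = 4, geometric multiplicity = 3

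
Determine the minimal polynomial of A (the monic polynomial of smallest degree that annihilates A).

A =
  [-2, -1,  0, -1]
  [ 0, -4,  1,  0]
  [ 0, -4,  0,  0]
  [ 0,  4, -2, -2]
x^3 + 6*x^2 + 12*x + 8

The characteristic polynomial is χ_A(x) = (x + 2)^4, so the eigenvalues are known. The minimal polynomial is
  m_A(x) = Π_λ (x − λ)^{k_λ}
where k_λ is the size of the *largest* Jordan block for λ (equivalently, the smallest k with (A − λI)^k v = 0 for every generalised eigenvector v of λ).

  λ = -2: largest Jordan block has size 3, contributing (x + 2)^3

So m_A(x) = (x + 2)^3 = x^3 + 6*x^2 + 12*x + 8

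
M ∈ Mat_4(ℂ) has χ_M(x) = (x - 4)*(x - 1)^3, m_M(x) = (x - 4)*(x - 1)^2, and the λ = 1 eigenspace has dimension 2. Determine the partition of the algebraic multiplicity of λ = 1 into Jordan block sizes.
Block sizes for λ = 1: [2, 1]

Step 1 — from the characteristic polynomial, algebraic multiplicity of λ = 1 is 3. From dim ker(M − (1)·I) = 2, there are exactly 2 Jordan blocks for λ = 1.
Step 2 — from the minimal polynomial, the factor (x − 1)^2 tells us the largest block for λ = 1 has size 2.
Step 3 — with total size 3, 2 blocks, and largest block 2, the block sizes (in nonincreasing order) are [2, 1].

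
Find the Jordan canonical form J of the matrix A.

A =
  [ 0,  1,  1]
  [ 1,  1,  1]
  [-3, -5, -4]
J_3(-1)

The characteristic polynomial is
  det(x·I − A) = x^3 + 3*x^2 + 3*x + 1 = (x + 1)^3

Eigenvalues and multiplicities (the geometric multiplicity of λ is n − rank(A − λI), which equals the number of Jordan blocks for λ):
  λ = -1: algebraic multiplicity = 3, geometric multiplicity = 1

Determining the block sizes for each eigenvalue:
  λ = -1: one block (gm = 1), so the single block has size am = 3 → block sizes [3]

Assembling the blocks gives a Jordan form
J =
  [-1,  1,  0]
  [ 0, -1,  1]
  [ 0,  0, -1]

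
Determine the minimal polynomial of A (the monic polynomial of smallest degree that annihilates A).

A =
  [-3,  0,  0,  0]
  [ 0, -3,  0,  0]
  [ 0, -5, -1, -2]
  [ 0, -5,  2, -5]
x^2 + 6*x + 9

The characteristic polynomial is χ_A(x) = (x + 3)^4, so the eigenvalues are known. The minimal polynomial is
  m_A(x) = Π_λ (x − λ)^{k_λ}
where k_λ is the size of the *largest* Jordan block for λ (equivalently, the smallest k with (A − λI)^k v = 0 for every generalised eigenvector v of λ).

  λ = -3: largest Jordan block has size 2, contributing (x + 3)^2

So m_A(x) = (x + 3)^2 = x^2 + 6*x + 9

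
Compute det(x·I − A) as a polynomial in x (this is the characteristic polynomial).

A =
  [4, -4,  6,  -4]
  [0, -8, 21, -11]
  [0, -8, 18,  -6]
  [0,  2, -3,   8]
x^4 - 22*x^3 + 180*x^2 - 648*x + 864

Expanding det(x·I − A) (e.g. by cofactor expansion or by noting that A is similar to its Jordan form J, which has the same characteristic polynomial as A) gives
  χ_A(x) = x^4 - 22*x^3 + 180*x^2 - 648*x + 864
which factors as (x - 6)^3*(x - 4). The eigenvalues (with algebraic multiplicities) are λ = 4 with multiplicity 1, λ = 6 with multiplicity 3.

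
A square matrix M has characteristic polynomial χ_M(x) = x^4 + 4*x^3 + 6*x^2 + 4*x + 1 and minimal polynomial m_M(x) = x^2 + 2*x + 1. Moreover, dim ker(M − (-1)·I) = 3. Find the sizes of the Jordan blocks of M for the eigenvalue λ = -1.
Block sizes for λ = -1: [2, 1, 1]

Step 1 — from the characteristic polynomial, algebraic multiplicity of λ = -1 is 4. From dim ker(M − (-1)·I) = 3, there are exactly 3 Jordan blocks for λ = -1.
Step 2 — from the minimal polynomial, the factor (x + 1)^2 tells us the largest block for λ = -1 has size 2.
Step 3 — with total size 4, 3 blocks, and largest block 2, the block sizes (in nonincreasing order) are [2, 1, 1].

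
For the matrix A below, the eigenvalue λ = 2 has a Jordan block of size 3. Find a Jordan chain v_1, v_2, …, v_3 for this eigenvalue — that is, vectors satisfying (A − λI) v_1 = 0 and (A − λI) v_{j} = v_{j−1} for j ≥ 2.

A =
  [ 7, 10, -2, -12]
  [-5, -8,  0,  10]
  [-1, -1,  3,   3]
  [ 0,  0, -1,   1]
A Jordan chain for λ = 2 of length 3:
v_1 = (2, 0, -1, 1)ᵀ
v_2 = (0, 0, -1, 0)ᵀ
v_3 = (2, -1, 0, 0)ᵀ

Let N = A − (2)·I. We want v_3 with N^3 v_3 = 0 but N^2 v_3 ≠ 0; then v_{j-1} := N · v_j for j = 3, …, 2.

Pick v_3 = (2, -1, 0, 0)ᵀ.
Then v_2 = N · v_3 = (0, 0, -1, 0)ᵀ.
Then v_1 = N · v_2 = (2, 0, -1, 1)ᵀ.

Sanity check: (A − (2)·I) v_1 = (0, 0, 0, 0)ᵀ = 0. ✓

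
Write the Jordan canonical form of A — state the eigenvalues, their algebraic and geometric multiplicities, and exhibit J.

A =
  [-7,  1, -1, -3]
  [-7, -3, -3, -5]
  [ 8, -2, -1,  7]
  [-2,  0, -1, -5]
J_2(-4) ⊕ J_2(-4)

The characteristic polynomial is
  det(x·I − A) = x^4 + 16*x^3 + 96*x^2 + 256*x + 256 = (x + 4)^4

Eigenvalues and multiplicities (the geometric multiplicity of λ is n − rank(A − λI), which equals the number of Jordan blocks for λ):
  λ = -4: algebraic multiplicity = 4, geometric multiplicity = 2

Determining the block sizes for each eigenvalue:
  λ = -4: with am = 4 and gm = 2, the partition is not yet determined (e.g. several partitions of 4 into 2 parts exist). Let N = A − (-4)·I. Computing rank(N^1) = 2, rank(N^2) = 0; the number of blocks of size ≥ j is rank(N^{j−1}) − rank(N^j), giving [2, 2]. So we have 2 block(s) of size 2 → block sizes [2, 2]

Assembling the blocks gives a Jordan form
J =
  [-4,  1,  0,  0]
  [ 0, -4,  0,  0]
  [ 0,  0, -4,  1]
  [ 0,  0,  0, -4]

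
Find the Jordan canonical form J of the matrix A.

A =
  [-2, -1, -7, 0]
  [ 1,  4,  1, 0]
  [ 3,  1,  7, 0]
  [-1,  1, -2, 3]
J_3(3) ⊕ J_1(3)

The characteristic polynomial is
  det(x·I − A) = x^4 - 12*x^3 + 54*x^2 - 108*x + 81 = (x - 3)^4

Eigenvalues and multiplicities (the geometric multiplicity of λ is n − rank(A − λI), which equals the number of Jordan blocks for λ):
  λ = 3: algebraic multiplicity = 4, geometric multiplicity = 2

Determining the block sizes for each eigenvalue:
  λ = 3: with am = 4 and gm = 2, the partition is not yet determined (e.g. several partitions of 4 into 2 parts exist). Let N = A − (3)·I. Computing rank(N^1) = 2, rank(N^2) = 1, rank(N^3) = 0; the number of blocks of size ≥ j is rank(N^{j−1}) − rank(N^j), giving [2, 1, 1]. So we have 1 block(s) of size 3, 1 block(s) of size 1 → block sizes [3, 1]

Assembling the blocks gives a Jordan form
J =
  [3, 1, 0, 0]
  [0, 3, 1, 0]
  [0, 0, 3, 0]
  [0, 0, 0, 3]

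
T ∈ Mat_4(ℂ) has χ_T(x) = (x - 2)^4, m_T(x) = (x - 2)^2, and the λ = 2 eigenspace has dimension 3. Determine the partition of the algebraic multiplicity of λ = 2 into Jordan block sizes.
Block sizes for λ = 2: [2, 1, 1]

Step 1 — from the characteristic polynomial, algebraic multiplicity of λ = 2 is 4. From dim ker(T − (2)·I) = 3, there are exactly 3 Jordan blocks for λ = 2.
Step 2 — from the minimal polynomial, the factor (x − 2)^2 tells us the largest block for λ = 2 has size 2.
Step 3 — with total size 4, 3 blocks, and largest block 2, the block sizes (in nonincreasing order) are [2, 1, 1].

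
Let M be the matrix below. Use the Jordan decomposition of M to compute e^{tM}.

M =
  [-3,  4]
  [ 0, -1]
e^{tM} =
  [exp(-3*t), 2*exp(-t) - 2*exp(-3*t)]
  [0, exp(-t)]

Strategy: write M = P · J · P⁻¹ where J is a Jordan canonical form, so e^{tM} = P · e^{tJ} · P⁻¹, and e^{tJ} can be computed block-by-block.

M has Jordan form
J =
  [-3,  0]
  [ 0, -1]
(up to reordering of blocks).

Per-block formulas:
  For a 1×1 block at λ = -3: exp(t · [-3]) = [e^(-3t)].
  For a 1×1 block at λ = -1: exp(t · [-1]) = [e^(-1t)].

After assembling e^{tJ} and conjugating by P, we get:

e^{tM} =
  [exp(-3*t), 2*exp(-t) - 2*exp(-3*t)]
  [0, exp(-t)]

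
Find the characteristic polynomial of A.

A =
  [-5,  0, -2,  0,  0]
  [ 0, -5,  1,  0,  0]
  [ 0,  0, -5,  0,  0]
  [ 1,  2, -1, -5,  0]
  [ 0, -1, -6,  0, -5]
x^5 + 25*x^4 + 250*x^3 + 1250*x^2 + 3125*x + 3125

Expanding det(x·I − A) (e.g. by cofactor expansion or by noting that A is similar to its Jordan form J, which has the same characteristic polynomial as A) gives
  χ_A(x) = x^5 + 25*x^4 + 250*x^3 + 1250*x^2 + 3125*x + 3125
which factors as (x + 5)^5. The eigenvalues (with algebraic multiplicities) are λ = -5 with multiplicity 5.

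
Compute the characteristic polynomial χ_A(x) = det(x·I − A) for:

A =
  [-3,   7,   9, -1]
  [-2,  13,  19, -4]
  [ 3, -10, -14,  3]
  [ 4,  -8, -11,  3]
x^4 + x^3 - 9*x^2 + 11*x - 4

Expanding det(x·I − A) (e.g. by cofactor expansion or by noting that A is similar to its Jordan form J, which has the same characteristic polynomial as A) gives
  χ_A(x) = x^4 + x^3 - 9*x^2 + 11*x - 4
which factors as (x - 1)^3*(x + 4). The eigenvalues (with algebraic multiplicities) are λ = -4 with multiplicity 1, λ = 1 with multiplicity 3.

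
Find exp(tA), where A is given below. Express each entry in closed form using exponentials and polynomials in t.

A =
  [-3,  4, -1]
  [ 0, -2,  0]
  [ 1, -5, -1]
e^{tA} =
  [-t*exp(-2*t) + exp(-2*t), t^2*exp(-2*t)/2 + 4*t*exp(-2*t), -t*exp(-2*t)]
  [0, exp(-2*t), 0]
  [t*exp(-2*t), -t^2*exp(-2*t)/2 - 5*t*exp(-2*t), t*exp(-2*t) + exp(-2*t)]

Strategy: write A = P · J · P⁻¹ where J is a Jordan canonical form, so e^{tA} = P · e^{tJ} · P⁻¹, and e^{tJ} can be computed block-by-block.

A has Jordan form
J =
  [-2,  1,  0]
  [ 0, -2,  1]
  [ 0,  0, -2]
(up to reordering of blocks).

Per-block formulas:
  For a 3×3 Jordan block J_3(-2): exp(t · J_3(-2)) = e^(-2t)·(I + t·N + (t^2/2)·N^2), where N is the 3×3 nilpotent shift.

After assembling e^{tJ} and conjugating by P, we get:

e^{tA} =
  [-t*exp(-2*t) + exp(-2*t), t^2*exp(-2*t)/2 + 4*t*exp(-2*t), -t*exp(-2*t)]
  [0, exp(-2*t), 0]
  [t*exp(-2*t), -t^2*exp(-2*t)/2 - 5*t*exp(-2*t), t*exp(-2*t) + exp(-2*t)]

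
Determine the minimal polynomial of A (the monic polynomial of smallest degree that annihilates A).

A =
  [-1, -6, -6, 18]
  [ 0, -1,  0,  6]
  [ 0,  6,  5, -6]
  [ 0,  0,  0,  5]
x^2 - 4*x - 5

The characteristic polynomial is χ_A(x) = (x - 5)^2*(x + 1)^2, so the eigenvalues are known. The minimal polynomial is
  m_A(x) = Π_λ (x − λ)^{k_λ}
where k_λ is the size of the *largest* Jordan block for λ (equivalently, the smallest k with (A − λI)^k v = 0 for every generalised eigenvector v of λ).

  λ = -1: largest Jordan block has size 1, contributing (x + 1)
  λ = 5: largest Jordan block has size 1, contributing (x − 5)

So m_A(x) = (x - 5)*(x + 1) = x^2 - 4*x - 5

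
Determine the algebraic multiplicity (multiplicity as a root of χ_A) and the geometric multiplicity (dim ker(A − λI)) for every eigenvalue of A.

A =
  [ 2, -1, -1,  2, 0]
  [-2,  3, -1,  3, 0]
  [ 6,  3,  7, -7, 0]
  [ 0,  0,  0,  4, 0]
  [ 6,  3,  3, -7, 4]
λ = 4: alg = 5, geom = 3

Step 1 — factor the characteristic polynomial to read off the algebraic multiplicities:
  χ_A(x) = (x - 4)^5

Step 2 — compute geometric multiplicities via the rank-nullity identity g(λ) = n − rank(A − λI):
  rank(A − (4)·I) = 2, so dim ker(A − (4)·I) = n − 2 = 3

Summary:
  λ = 4: algebraic multiplicity = 5, geometric multiplicity = 3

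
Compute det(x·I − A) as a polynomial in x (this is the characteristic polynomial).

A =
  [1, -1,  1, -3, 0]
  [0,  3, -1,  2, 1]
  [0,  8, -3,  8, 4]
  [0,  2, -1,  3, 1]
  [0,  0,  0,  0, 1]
x^5 - 5*x^4 + 10*x^3 - 10*x^2 + 5*x - 1

Expanding det(x·I − A) (e.g. by cofactor expansion or by noting that A is similar to its Jordan form J, which has the same characteristic polynomial as A) gives
  χ_A(x) = x^5 - 5*x^4 + 10*x^3 - 10*x^2 + 5*x - 1
which factors as (x - 1)^5. The eigenvalues (with algebraic multiplicities) are λ = 1 with multiplicity 5.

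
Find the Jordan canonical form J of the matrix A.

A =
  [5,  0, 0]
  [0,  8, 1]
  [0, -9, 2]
J_2(5) ⊕ J_1(5)

The characteristic polynomial is
  det(x·I − A) = x^3 - 15*x^2 + 75*x - 125 = (x - 5)^3

Eigenvalues and multiplicities (the geometric multiplicity of λ is n − rank(A − λI), which equals the number of Jordan blocks for λ):
  λ = 5: algebraic multiplicity = 3, geometric multiplicity = 2

Determining the block sizes for each eigenvalue:
  λ = 5: 2 blocks summing to 3 forces exactly one block of size 2 and the rest size 1 → block sizes [2, 1]

Assembling the blocks gives a Jordan form
J =
  [5, 1, 0]
  [0, 5, 0]
  [0, 0, 5]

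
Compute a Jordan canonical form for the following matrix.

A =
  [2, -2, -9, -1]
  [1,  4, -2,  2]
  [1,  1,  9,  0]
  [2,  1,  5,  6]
J_2(5) ⊕ J_1(5) ⊕ J_1(6)

The characteristic polynomial is
  det(x·I − A) = x^4 - 21*x^3 + 165*x^2 - 575*x + 750 = (x - 6)*(x - 5)^3

Eigenvalues and multiplicities (the geometric multiplicity of λ is n − rank(A − λI), which equals the number of Jordan blocks for λ):
  λ = 5: algebraic multiplicity = 3, geometric multiplicity = 2
  λ = 6: algebraic multiplicity = 1, geometric multiplicity = 1

Determining the block sizes for each eigenvalue:
  λ = 5: 2 blocks summing to 3 forces exactly one block of size 2 and the rest size 1 → block sizes [2, 1]
  λ = 6: one block (gm = 1), so the single block has size am = 1 → block sizes [1]

Assembling the blocks gives a Jordan form
J =
  [5, 1, 0, 0]
  [0, 5, 0, 0]
  [0, 0, 5, 0]
  [0, 0, 0, 6]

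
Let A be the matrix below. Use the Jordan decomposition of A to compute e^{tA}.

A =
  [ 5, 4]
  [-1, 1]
e^{tA} =
  [2*t*exp(3*t) + exp(3*t), 4*t*exp(3*t)]
  [-t*exp(3*t), -2*t*exp(3*t) + exp(3*t)]

Strategy: write A = P · J · P⁻¹ where J is a Jordan canonical form, so e^{tA} = P · e^{tJ} · P⁻¹, and e^{tJ} can be computed block-by-block.

A has Jordan form
J =
  [3, 1]
  [0, 3]
(up to reordering of blocks).

Per-block formulas:
  For a 2×2 Jordan block J_2(3): exp(t · J_2(3)) = e^(3t)·(I + t·N), where N is the 2×2 nilpotent shift.

After assembling e^{tJ} and conjugating by P, we get:

e^{tA} =
  [2*t*exp(3*t) + exp(3*t), 4*t*exp(3*t)]
  [-t*exp(3*t), -2*t*exp(3*t) + exp(3*t)]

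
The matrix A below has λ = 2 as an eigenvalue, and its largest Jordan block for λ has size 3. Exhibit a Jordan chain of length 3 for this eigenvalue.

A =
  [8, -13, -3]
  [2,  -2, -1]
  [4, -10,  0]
A Jordan chain for λ = 2 of length 3:
v_1 = (-2, 0, -4)ᵀ
v_2 = (6, 2, 4)ᵀ
v_3 = (1, 0, 0)ᵀ

Let N = A − (2)·I. We want v_3 with N^3 v_3 = 0 but N^2 v_3 ≠ 0; then v_{j-1} := N · v_j for j = 3, …, 2.

Pick v_3 = (1, 0, 0)ᵀ.
Then v_2 = N · v_3 = (6, 2, 4)ᵀ.
Then v_1 = N · v_2 = (-2, 0, -4)ᵀ.

Sanity check: (A − (2)·I) v_1 = (0, 0, 0)ᵀ = 0. ✓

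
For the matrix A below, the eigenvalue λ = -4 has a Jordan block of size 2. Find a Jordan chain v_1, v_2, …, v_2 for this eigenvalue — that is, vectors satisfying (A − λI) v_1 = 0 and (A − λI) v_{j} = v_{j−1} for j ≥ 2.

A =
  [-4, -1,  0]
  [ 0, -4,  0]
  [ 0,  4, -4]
A Jordan chain for λ = -4 of length 2:
v_1 = (-1, 0, 4)ᵀ
v_2 = (0, 1, 0)ᵀ

Let N = A − (-4)·I. We want v_2 with N^2 v_2 = 0 but N^1 v_2 ≠ 0; then v_{j-1} := N · v_j for j = 2, …, 2.

Pick v_2 = (0, 1, 0)ᵀ.
Then v_1 = N · v_2 = (-1, 0, 4)ᵀ.

Sanity check: (A − (-4)·I) v_1 = (0, 0, 0)ᵀ = 0. ✓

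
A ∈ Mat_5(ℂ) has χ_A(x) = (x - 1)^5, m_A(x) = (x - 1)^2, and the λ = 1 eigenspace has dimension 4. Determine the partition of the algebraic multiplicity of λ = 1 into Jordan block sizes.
Block sizes for λ = 1: [2, 1, 1, 1]

Step 1 — from the characteristic polynomial, algebraic multiplicity of λ = 1 is 5. From dim ker(A − (1)·I) = 4, there are exactly 4 Jordan blocks for λ = 1.
Step 2 — from the minimal polynomial, the factor (x − 1)^2 tells us the largest block for λ = 1 has size 2.
Step 3 — with total size 5, 4 blocks, and largest block 2, the block sizes (in nonincreasing order) are [2, 1, 1, 1].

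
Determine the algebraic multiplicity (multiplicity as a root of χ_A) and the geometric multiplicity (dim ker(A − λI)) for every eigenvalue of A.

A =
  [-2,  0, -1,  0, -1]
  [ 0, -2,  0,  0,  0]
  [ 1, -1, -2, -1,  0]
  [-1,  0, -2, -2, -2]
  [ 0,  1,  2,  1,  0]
λ = -2: alg = 3, geom = 2; λ = -1: alg = 2, geom = 1

Step 1 — factor the characteristic polynomial to read off the algebraic multiplicities:
  χ_A(x) = (x + 1)^2*(x + 2)^3

Step 2 — compute geometric multiplicities via the rank-nullity identity g(λ) = n − rank(A − λI):
  rank(A − (-2)·I) = 3, so dim ker(A − (-2)·I) = n − 3 = 2
  rank(A − (-1)·I) = 4, so dim ker(A − (-1)·I) = n − 4 = 1

Summary:
  λ = -2: algebraic multiplicity = 3, geometric multiplicity = 2
  λ = -1: algebraic multiplicity = 2, geometric multiplicity = 1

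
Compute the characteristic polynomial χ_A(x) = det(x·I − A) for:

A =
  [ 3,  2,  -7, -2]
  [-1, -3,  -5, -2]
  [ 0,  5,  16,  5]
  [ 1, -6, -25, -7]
x^4 - 9*x^3 + 21*x^2 - 19*x + 6

Expanding det(x·I − A) (e.g. by cofactor expansion or by noting that A is similar to its Jordan form J, which has the same characteristic polynomial as A) gives
  χ_A(x) = x^4 - 9*x^3 + 21*x^2 - 19*x + 6
which factors as (x - 6)*(x - 1)^3. The eigenvalues (with algebraic multiplicities) are λ = 1 with multiplicity 3, λ = 6 with multiplicity 1.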